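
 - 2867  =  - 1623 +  - 1244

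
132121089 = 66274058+65847031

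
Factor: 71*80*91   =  516880 = 2^4*5^1*7^1*13^1 *71^1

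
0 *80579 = 0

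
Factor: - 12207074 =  - 2^1*11^1*229^1* 2423^1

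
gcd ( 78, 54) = 6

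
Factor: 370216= 2^3*7^1*11^1*601^1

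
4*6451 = 25804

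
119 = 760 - 641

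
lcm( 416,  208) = 416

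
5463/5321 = 1 + 142/5321  =  1.03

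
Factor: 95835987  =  3^3  *13^1*17^1*  16061^1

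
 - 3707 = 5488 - 9195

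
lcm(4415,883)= 4415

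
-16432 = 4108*( - 4)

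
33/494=33/494 = 0.07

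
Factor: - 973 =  - 7^1 * 139^1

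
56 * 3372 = 188832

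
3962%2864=1098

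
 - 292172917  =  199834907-492007824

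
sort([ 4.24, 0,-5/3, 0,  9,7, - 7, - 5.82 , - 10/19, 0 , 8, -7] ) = [ -7, - 7, - 5.82, - 5/3, - 10/19, 0,0,0,4.24,7,8 , 9 ]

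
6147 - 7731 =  - 1584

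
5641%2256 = 1129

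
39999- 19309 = 20690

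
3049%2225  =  824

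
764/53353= 764/53353  =  0.01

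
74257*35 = 2598995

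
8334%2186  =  1776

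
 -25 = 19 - 44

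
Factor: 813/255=271/85 = 5^( - 1)* 17^( - 1)*271^1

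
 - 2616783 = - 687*3809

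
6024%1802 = 618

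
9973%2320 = 693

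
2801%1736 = 1065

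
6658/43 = 6658/43 = 154.84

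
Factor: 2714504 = 2^3*13^1*43^1*607^1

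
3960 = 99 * 40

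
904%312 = 280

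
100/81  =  100/81 = 1.23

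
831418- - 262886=1094304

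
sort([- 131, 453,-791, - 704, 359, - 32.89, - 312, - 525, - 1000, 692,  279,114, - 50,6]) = [ - 1000,-791 , - 704, - 525,- 312, - 131, - 50, - 32.89,6,114 , 279,359, 453,692 ] 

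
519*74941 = 38894379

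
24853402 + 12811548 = 37664950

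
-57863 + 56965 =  - 898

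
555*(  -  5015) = - 2783325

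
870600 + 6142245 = 7012845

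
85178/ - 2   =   - 42589/1=- 42589.00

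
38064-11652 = 26412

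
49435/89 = 49435/89 = 555.45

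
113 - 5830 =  - 5717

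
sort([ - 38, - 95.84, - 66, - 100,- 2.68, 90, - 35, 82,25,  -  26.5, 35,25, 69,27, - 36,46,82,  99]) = [ - 100, - 95.84, - 66, - 38, - 36, - 35, - 26.5 , - 2.68,25, 25,  27, 35, 46, 69,82,82,90,99]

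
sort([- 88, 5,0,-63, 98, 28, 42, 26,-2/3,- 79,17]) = [ - 88,-79,-63, - 2/3,0, 5 , 17 , 26, 28, 42, 98]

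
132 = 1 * 132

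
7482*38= 284316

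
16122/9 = 5374/3 = 1791.33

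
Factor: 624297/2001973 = 3^1*19^( -1) * 105367^( - 1) * 208099^1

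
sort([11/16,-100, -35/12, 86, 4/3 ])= [-100, - 35/12 , 11/16,4/3, 86] 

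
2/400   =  1/200  =  0.01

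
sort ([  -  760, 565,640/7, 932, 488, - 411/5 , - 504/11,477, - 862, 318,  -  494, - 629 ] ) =[ - 862, - 760,  -  629, - 494, - 411/5,  -  504/11,640/7, 318, 477,488,565,932] 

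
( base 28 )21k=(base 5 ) 22431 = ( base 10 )1616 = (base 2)11001010000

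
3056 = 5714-2658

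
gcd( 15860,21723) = 13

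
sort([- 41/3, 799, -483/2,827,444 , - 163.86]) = [  -  483/2, - 163.86, - 41/3, 444,799,827]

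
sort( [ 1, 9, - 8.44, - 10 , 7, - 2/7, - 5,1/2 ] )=[  -  10, - 8.44, - 5, - 2/7, 1/2, 1, 7,9] 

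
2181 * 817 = 1781877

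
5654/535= 5654/535= 10.57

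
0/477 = 0 = 0.00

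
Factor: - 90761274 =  - 2^1*3^2 *701^1 * 7193^1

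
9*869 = 7821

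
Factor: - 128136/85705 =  - 456/305= -2^3*3^1*5^( - 1 )*19^1  *61^( -1 ) 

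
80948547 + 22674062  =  103622609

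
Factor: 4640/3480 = 4/3 = 2^2*3^(-1)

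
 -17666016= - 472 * 37428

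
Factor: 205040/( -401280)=  -  233/456 =- 2^(-3 )*3^ ( - 1) * 19^( - 1) * 233^1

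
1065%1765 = 1065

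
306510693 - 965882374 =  - 659371681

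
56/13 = 4 + 4/13 = 4.31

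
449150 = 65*6910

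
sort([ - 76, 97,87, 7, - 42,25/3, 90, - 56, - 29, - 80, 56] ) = [ - 80 ,-76, - 56, - 42, - 29 , 7, 25/3, 56, 87, 90, 97]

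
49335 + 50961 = 100296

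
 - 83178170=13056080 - 96234250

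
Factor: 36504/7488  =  39/8 = 2^( - 3)*3^1*13^1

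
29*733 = 21257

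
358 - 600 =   -  242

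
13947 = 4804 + 9143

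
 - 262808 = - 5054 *52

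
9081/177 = 51 + 18/59 = 51.31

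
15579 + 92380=107959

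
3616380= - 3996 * ( -905)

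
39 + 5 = 44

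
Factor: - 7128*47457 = - 2^3*3^6 *11^1*5273^1 = - 338273496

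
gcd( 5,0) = 5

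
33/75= 11/25 = 0.44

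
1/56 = 1/56 = 0.02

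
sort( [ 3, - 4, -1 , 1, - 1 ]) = [  -  4, -1, - 1, 1, 3 ]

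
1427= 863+564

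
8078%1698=1286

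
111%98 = 13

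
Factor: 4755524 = 2^2 *31^1*38351^1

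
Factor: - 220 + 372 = 152 = 2^3 * 19^1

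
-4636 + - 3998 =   -  8634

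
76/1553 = 76/1553 = 0.05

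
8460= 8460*1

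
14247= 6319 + 7928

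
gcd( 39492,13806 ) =18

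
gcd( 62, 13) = 1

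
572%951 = 572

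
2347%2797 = 2347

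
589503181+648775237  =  1238278418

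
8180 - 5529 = 2651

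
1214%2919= 1214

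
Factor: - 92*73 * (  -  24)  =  161184 = 2^5 * 3^1*23^1*73^1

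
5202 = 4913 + 289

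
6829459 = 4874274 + 1955185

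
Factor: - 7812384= - 2^5*3^1*17^1 * 4787^1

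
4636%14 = 2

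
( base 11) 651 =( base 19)233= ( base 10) 782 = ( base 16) 30e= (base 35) MC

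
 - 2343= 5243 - 7586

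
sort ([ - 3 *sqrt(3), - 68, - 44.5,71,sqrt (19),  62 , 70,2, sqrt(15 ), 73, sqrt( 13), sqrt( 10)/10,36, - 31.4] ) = [ - 68, - 44.5, - 31.4, - 3 * sqrt( 3) , sqrt(10)/10, 2 , sqrt(13), sqrt(15),sqrt( 19),36, 62,70,71,73 ]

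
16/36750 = 8/18375 = 0.00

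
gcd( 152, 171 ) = 19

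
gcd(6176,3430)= 2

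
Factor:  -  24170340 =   -  2^2*3^1*5^1*29^2*479^1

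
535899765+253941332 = 789841097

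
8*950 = 7600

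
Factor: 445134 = 2^1*3^1*74189^1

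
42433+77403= 119836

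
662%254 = 154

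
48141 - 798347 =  - 750206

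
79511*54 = 4293594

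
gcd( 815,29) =1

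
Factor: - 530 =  - 2^1 * 5^1*53^1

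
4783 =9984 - 5201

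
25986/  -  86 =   -  12993/43= -302.16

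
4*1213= 4852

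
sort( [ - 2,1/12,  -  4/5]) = [ - 2, - 4/5,1/12 ]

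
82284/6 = 13714 = 13714.00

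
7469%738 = 89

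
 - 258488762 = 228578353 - 487067115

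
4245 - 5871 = -1626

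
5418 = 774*7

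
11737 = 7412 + 4325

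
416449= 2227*187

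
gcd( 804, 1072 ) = 268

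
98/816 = 49/408 = 0.12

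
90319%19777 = 11211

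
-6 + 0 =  - 6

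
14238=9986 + 4252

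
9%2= 1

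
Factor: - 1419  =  -3^1* 11^1*43^1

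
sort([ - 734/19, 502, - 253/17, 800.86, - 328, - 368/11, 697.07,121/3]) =[ - 328,-734/19, - 368/11, - 253/17, 121/3 , 502,  697.07,800.86] 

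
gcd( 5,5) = 5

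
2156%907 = 342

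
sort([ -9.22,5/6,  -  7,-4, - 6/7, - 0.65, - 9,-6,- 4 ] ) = [ - 9.22,- 9,-7,-6, - 4,-4  ,-6/7,-0.65, 5/6 ]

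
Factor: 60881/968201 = 13^( - 2)*17^(-1 )*23^1 * 337^(  -  1 )*2647^1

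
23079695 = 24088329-1008634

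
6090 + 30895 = 36985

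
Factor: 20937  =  3^1*7^1*997^1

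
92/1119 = 92/1119= 0.08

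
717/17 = 42 + 3/17 = 42.18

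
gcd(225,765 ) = 45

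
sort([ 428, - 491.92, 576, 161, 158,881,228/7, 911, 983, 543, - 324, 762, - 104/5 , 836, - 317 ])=[ - 491.92, - 324, - 317, - 104/5,228/7, 158  ,  161,428,  543, 576, 762 , 836,881, 911, 983] 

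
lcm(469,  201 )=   1407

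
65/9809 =65/9809 = 0.01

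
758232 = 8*94779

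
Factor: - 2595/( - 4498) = 2^( - 1)*3^1*5^1*13^( - 1 )  =  15/26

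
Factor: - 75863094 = -2^1 * 3^1*43^1*294043^1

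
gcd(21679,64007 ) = 1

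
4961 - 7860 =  - 2899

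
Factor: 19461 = 3^1*13^1*499^1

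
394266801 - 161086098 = 233180703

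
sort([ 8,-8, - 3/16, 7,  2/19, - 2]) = [ - 8, - 2 , - 3/16,2/19, 7, 8]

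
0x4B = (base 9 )83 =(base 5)300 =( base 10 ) 75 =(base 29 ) 2h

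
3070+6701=9771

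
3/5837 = 3/5837= 0.00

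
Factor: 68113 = 68113^1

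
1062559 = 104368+958191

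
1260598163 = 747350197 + 513247966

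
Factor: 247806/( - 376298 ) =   -  3^3* 41^( - 1) = - 27/41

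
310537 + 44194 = 354731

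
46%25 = 21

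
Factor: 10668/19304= 21/38 = 2^ ( - 1 )*3^1* 7^1*19^( - 1) 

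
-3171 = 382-3553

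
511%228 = 55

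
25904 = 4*6476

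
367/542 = 367/542= 0.68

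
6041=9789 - 3748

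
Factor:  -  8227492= - 2^2*7^2*13^1*3229^1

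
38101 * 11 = 419111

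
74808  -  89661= - 14853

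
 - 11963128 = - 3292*3634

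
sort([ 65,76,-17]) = [ - 17,65, 76]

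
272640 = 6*45440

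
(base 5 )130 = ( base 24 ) 1G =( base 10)40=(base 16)28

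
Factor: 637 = 7^2*13^1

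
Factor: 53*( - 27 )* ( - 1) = 3^3*53^1=1431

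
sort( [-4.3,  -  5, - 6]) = [ - 6, -5, - 4.3]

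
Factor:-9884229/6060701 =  - 3^1*109^1 *167^1 * 181^1 *433^( - 1 )*13997^(  -  1)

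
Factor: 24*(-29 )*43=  - 29928 =- 2^3 * 3^1*29^1*43^1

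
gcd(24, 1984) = 8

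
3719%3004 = 715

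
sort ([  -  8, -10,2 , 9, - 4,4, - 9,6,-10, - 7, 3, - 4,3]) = [ -10, - 10,-9, - 8, - 7, - 4,-4, 2, 3,  3 , 4,6 , 9 ] 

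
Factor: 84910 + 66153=151063 = 11^1 * 31^1 * 443^1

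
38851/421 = 92 + 119/421 = 92.28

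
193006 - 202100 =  - 9094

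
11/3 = 3 + 2/3= 3.67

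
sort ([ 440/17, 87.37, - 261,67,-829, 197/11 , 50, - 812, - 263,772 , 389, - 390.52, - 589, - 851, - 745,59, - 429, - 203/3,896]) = [ - 851,  -  829,-812, - 745, - 589, - 429,-390.52,-263, - 261, - 203/3, 197/11,440/17,50,59 , 67, 87.37 , 389,772,896 ]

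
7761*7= 54327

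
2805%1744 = 1061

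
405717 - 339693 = 66024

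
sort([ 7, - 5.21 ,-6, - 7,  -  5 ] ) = [  -  7, - 6,-5.21,-5, 7 ]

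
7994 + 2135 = 10129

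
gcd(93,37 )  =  1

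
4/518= 2/259 = 0.01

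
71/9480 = 71/9480= 0.01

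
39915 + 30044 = 69959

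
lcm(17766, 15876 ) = 746172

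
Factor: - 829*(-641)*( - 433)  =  -230091437=- 433^1*641^1 *829^1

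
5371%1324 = 75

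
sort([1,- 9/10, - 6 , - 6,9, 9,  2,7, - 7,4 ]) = [ - 7, - 6, - 6, - 9/10,1,2,4,7, 9, 9]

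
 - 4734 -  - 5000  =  266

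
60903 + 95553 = 156456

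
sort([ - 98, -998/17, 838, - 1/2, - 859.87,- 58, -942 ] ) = [ - 942, - 859.87, - 98, - 998/17,-58, - 1/2, 838 ] 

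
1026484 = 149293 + 877191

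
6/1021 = 6/1021 = 0.01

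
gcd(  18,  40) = 2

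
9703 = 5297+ 4406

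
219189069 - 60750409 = 158438660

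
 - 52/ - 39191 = 52/39191  =  0.00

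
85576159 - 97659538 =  - 12083379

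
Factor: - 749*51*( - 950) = 2^1 * 3^1*5^2*7^1*17^1*19^1*107^1 = 36289050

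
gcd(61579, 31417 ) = 1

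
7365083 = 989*7447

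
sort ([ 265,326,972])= [ 265, 326, 972]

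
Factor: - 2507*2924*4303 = -2^2*13^1*17^1*23^1*43^1*109^1*331^1 = - 31543003804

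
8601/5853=2867/1951 = 1.47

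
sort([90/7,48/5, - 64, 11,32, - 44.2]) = [ - 64, -44.2, 48/5,11,90/7, 32]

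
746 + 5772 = 6518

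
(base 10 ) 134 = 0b10000110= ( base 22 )62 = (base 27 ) 4q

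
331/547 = 331/547 =0.61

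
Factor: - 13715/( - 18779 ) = 5^1*13^1 * 89^( - 1 )  =  65/89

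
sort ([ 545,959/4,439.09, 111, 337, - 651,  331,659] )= [ - 651,111, 959/4,331,337,439.09, 545, 659 ] 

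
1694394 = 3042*557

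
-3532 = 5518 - 9050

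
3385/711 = 3385/711 = 4.76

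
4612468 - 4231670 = 380798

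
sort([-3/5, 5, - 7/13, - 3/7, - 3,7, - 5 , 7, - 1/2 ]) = [ - 5, - 3 ,- 3/5, - 7/13,  -  1/2,-3/7, 5,7 , 7 ]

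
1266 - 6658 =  - 5392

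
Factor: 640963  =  640963^1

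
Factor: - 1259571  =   - 3^1*101^1*4157^1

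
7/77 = 1/11 = 0.09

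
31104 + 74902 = 106006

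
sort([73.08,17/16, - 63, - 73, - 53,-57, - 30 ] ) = [ - 73,-63, - 57, - 53,-30, 17/16,  73.08]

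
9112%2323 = 2143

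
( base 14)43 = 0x3b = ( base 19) 32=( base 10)59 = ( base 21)2H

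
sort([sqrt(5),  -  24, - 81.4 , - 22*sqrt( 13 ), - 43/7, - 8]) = [ - 81.4, - 22*sqrt( 13), - 24,-8, - 43/7  ,  sqrt(5)]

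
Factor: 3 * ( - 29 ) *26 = -2^1*3^1*13^1*29^1  =  - 2262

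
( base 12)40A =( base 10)586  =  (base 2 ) 1001001010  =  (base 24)10a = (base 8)1112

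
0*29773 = 0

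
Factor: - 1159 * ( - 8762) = 2^1*13^1*19^1*61^1*337^1 = 10155158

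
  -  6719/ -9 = 746 + 5/9 = 746.56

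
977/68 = 14+25/68 =14.37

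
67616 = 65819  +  1797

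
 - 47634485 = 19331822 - 66966307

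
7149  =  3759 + 3390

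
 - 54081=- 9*6009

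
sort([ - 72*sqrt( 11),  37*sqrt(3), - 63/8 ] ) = [ - 72*sqrt(11),-63/8,37*sqrt ( 3)] 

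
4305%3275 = 1030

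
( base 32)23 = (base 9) 74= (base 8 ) 103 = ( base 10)67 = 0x43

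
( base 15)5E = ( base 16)59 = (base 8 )131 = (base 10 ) 89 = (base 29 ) 32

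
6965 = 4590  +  2375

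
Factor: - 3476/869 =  - 2^2 = -4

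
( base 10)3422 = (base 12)1b92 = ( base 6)23502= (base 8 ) 6536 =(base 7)12656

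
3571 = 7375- 3804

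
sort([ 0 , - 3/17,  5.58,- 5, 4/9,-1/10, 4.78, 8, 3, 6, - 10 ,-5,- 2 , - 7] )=[-10,-7, - 5, - 5,-2, - 3/17, - 1/10, 0, 4/9, 3,  4.78,5.58, 6 , 8] 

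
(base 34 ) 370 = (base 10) 3706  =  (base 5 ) 104311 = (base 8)7172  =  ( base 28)4ka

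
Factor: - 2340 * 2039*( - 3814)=2^3*3^2*5^1  *  13^1*1907^1*2039^1  =  18197585640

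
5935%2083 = 1769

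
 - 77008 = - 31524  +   - 45484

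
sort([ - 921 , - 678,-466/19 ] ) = [ - 921, - 678, - 466/19]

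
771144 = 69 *11176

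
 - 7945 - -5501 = - 2444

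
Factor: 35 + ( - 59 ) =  - 2^3*3^1  =  - 24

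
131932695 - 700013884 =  - 568081189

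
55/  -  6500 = - 1+ 1289/1300 = -0.01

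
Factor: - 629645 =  - 5^1 * 125929^1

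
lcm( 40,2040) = 2040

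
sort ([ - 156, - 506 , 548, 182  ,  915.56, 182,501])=[-506, - 156, 182, 182, 501,548, 915.56]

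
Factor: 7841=7841^1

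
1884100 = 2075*908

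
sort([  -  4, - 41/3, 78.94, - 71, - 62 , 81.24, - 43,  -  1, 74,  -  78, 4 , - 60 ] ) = [ - 78, - 71,  -  62, - 60  , - 43,-41/3, - 4, - 1, 4,74,78.94,81.24] 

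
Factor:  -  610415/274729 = - 5^1*7^( - 1 )*3019^( - 1 )*9391^1 = -  46955/21133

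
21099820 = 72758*290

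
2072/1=2072 = 2072.00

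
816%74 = 2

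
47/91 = 47/91 = 0.52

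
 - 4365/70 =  - 63 + 9/14 = - 62.36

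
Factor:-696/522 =-4/3 = -2^2*3^( - 1)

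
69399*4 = 277596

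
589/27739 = 589/27739 = 0.02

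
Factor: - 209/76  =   - 11/4 =-2^( - 2)*11^1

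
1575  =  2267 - 692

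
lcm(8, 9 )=72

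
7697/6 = 7697/6 = 1282.83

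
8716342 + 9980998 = 18697340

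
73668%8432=6212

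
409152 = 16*25572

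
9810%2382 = 282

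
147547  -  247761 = - 100214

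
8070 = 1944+6126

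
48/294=8/49= 0.16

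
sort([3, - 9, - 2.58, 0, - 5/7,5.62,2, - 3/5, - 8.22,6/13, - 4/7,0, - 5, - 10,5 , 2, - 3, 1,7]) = [-10, - 9,-8.22,-5, - 3, - 2.58 , - 5/7,-3/5,-4/7, 0,0, 6/13,1,  2,2, 3, 5 , 5.62 , 7]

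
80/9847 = 80/9847 = 0.01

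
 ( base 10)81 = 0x51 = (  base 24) 39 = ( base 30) 2L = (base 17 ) 4D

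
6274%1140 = 574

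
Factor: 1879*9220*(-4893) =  - 2^2 * 3^1 * 5^1 * 7^1 * 233^1*461^1 * 1879^1 = -84768191340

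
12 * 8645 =103740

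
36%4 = 0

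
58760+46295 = 105055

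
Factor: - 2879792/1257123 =-2^4*3^(-1)*7^(- 1)*19^1*9473^1 * 59863^( - 1)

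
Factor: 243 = 3^5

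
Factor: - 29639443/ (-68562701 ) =23^( - 1)  *41^(  -  1) * 72707^(-1 ) * 29639443^1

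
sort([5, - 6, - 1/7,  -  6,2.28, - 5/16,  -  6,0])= [  -  6,  -  6,  -  6, - 5/16,- 1/7  ,  0,2.28, 5 ] 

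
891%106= 43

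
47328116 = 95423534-48095418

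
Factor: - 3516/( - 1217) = 2^2*3^1*293^1*1217^( - 1)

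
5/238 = 5/238 = 0.02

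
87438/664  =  43719/332 = 131.68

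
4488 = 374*12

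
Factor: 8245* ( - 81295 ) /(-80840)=134055455/16168 = 2^ ( - 3)*5^1*17^1 * 43^ ( - 1)*47^( - 1)*71^1*97^1*229^1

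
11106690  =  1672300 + 9434390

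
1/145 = 1/145 = 0.01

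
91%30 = 1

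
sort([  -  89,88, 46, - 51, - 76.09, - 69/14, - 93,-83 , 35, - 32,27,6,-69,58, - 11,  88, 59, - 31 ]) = [ - 93, - 89, - 83, - 76.09, - 69, - 51, - 32, - 31 , - 11, - 69/14,6,27,35, 46,58,59, 88, 88]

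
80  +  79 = 159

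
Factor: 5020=2^2*5^1*251^1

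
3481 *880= 3063280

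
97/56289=97/56289 = 0.00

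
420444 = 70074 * 6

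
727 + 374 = 1101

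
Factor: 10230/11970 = 3^( - 1)  *7^(  -  1) * 11^1*19^( - 1 ) * 31^1 = 341/399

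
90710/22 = 4123+ 2/11=4123.18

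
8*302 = 2416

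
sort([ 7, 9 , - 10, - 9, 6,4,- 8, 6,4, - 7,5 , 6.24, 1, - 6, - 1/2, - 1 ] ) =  [ - 10, - 9, - 8, - 7, - 6, - 1, - 1/2, 1, 4, 4,5,6, 6,6.24, 7, 9]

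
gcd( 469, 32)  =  1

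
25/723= 25/723 = 0.03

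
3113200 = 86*36200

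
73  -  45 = 28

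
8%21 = 8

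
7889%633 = 293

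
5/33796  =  5/33796 = 0.00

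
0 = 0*60211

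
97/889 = 97/889 = 0.11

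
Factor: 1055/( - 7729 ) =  - 5^1*59^( - 1 ) * 131^(-1)*211^1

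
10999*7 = 76993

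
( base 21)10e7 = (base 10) 9562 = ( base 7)36610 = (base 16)255a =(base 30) aim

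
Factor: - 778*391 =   -  304198= -2^1 * 17^1*23^1 *389^1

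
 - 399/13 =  - 399/13 = - 30.69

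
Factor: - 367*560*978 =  - 2^5*3^1*5^1 * 7^1 * 163^1*367^1  =  - 200998560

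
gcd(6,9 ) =3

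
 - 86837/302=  - 86837/302=- 287.54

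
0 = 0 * 5667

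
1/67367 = 1/67367 = 0.00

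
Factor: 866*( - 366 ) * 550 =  - 2^3*3^1*5^2*11^1*61^1*433^1 = -174325800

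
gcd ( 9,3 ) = 3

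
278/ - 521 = -1+243/521  =  - 0.53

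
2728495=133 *20515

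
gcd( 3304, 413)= 413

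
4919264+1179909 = 6099173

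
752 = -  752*( - 1 )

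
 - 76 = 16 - 92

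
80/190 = 8/19 = 0.42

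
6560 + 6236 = 12796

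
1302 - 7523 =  -6221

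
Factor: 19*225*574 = 2453850 = 2^1*3^2 * 5^2*7^1*19^1*41^1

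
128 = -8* (  -  16 )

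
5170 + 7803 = 12973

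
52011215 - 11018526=40992689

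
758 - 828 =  - 70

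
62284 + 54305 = 116589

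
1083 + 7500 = 8583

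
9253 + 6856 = 16109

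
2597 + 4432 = 7029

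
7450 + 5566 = 13016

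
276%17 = 4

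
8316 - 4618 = 3698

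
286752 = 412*696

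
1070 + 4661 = 5731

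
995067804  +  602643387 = 1597711191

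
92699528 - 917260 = 91782268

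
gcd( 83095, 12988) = 1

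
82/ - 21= - 4+2/21= - 3.90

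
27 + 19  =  46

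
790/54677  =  790/54677 = 0.01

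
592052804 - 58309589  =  533743215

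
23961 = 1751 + 22210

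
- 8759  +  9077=318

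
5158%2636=2522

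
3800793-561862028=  - 558061235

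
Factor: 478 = 2^1  *239^1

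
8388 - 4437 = 3951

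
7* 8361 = 58527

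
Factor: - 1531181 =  -1531181^1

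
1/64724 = 1/64724=0.00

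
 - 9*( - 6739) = 60651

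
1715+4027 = 5742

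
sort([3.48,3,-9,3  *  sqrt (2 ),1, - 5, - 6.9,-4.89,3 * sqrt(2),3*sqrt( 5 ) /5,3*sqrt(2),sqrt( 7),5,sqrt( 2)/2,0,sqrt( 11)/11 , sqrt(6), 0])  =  [-9, - 6.9,-5,-4.89,0,0,sqrt( 11 )/11, sqrt(2)/2,1, 3* sqrt (5) /5,sqrt( 6),sqrt(7 ),3, 3.48, 3*sqrt( 2) , 3 * sqrt( 2),3 * sqrt( 2),5 ]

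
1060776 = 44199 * 24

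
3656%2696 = 960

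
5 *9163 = 45815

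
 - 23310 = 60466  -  83776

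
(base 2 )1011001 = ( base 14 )65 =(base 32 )2P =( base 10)89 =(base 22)41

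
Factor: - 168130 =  - 2^1*5^1 *17^1*23^1*43^1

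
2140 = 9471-7331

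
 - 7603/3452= - 3  +  2753/3452 = - 2.20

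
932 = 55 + 877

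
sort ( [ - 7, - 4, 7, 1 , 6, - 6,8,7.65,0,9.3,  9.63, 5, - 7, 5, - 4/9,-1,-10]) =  [ - 10, - 7, - 7 , - 6,-4, - 1, - 4/9,  0,1 , 5,5,6,7,7.65 , 8 , 9.3,9.63 ] 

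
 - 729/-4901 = 729/4901 =0.15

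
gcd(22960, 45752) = 56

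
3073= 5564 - 2491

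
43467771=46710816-3243045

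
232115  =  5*46423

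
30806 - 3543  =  27263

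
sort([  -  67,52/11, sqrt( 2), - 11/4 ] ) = [  -  67, - 11/4,sqrt( 2 ),52/11 ]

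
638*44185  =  28190030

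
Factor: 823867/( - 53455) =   -  5^( - 1)*11^1*10691^(-1) * 74897^1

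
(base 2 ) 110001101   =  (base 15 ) 1b7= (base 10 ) 397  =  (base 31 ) CP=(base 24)gd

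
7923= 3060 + 4863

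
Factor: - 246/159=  -82/53 = -2^1*41^1*53^( - 1)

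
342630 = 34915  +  307715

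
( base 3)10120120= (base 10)2607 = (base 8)5057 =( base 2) 101000101111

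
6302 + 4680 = 10982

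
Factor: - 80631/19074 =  - 93/22 = - 2^ ( - 1)*3^1*11^( - 1 )*31^1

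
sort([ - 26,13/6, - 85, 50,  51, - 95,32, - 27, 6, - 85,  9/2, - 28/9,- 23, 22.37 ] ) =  [  -  95, - 85,- 85, - 27, - 26, - 23, - 28/9, 13/6,9/2,6,  22.37, 32, 50 , 51]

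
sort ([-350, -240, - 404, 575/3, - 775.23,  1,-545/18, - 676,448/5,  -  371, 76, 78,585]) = [ - 775.23,-676, - 404, - 371,  -  350,-240,-545/18,1, 76,78,448/5, 575/3,585 ] 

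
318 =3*106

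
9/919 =9/919 =0.01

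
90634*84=7613256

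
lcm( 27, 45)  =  135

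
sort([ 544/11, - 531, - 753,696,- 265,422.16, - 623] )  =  [  -  753, - 623, - 531, - 265,544/11, 422.16,696]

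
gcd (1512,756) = 756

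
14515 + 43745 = 58260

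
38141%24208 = 13933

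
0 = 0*73144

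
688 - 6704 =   -  6016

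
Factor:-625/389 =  - 5^4*389^(-1 )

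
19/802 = 19/802 = 0.02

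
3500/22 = 1750/11= 159.09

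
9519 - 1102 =8417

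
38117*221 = 8423857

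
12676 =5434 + 7242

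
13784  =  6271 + 7513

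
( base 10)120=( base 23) 55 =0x78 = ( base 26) 4g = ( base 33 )3l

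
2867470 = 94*30505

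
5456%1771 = 143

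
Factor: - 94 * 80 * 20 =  - 150400 = - 2^7*5^2*47^1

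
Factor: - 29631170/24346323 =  - 2^1* 3^( - 2 )*5^1*17^2 * 10253^1*2705147^ (-1 ) 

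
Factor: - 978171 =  - 3^1*326057^1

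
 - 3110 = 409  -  3519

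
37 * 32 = 1184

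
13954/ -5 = -2791 + 1/5 = - 2790.80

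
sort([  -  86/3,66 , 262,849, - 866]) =[ - 866, - 86/3,  66,262, 849 ]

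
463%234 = 229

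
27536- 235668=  - 208132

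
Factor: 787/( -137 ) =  - 137^( - 1)*  787^1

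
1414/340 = 707/170=4.16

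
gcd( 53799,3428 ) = 1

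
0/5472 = 0 =0.00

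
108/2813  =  108/2813 = 0.04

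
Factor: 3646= 2^1*1823^1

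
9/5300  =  9/5300=0.00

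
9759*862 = 8412258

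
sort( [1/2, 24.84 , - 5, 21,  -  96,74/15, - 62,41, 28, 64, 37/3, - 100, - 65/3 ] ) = [ - 100,- 96, - 62 ,  -  65/3, - 5, 1/2, 74/15  ,  37/3,21, 24.84,  28, 41,64]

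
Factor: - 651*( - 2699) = 1757049 = 3^1*7^1*31^1 * 2699^1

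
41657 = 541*77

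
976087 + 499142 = 1475229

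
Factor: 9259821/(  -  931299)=  -  3086607/310433=- 3^1*19^1 * 54151^1*310433^( - 1 ) 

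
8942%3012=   2918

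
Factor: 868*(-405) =-2^2*3^4*5^1*7^1*31^1 =- 351540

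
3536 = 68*52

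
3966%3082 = 884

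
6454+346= 6800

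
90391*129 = 11660439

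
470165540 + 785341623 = 1255507163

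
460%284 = 176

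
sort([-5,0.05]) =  [ - 5, 0.05]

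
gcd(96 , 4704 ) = 96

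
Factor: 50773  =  50773^1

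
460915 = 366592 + 94323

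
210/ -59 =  - 4  +  26/59 = -3.56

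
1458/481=3 + 15/481= 3.03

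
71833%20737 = 9622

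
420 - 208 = 212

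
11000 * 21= 231000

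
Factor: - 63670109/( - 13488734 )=2^( - 1)*7^(-1 )*29^1*963481^( - 1)*2195521^1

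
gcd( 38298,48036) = 6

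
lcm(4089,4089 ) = 4089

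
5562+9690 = 15252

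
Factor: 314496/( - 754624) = - 2^1 * 3^3*7^1*907^( - 1 ) = - 378/907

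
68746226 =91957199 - 23210973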